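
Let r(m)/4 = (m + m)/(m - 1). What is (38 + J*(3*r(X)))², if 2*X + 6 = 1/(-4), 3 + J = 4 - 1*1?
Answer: 1444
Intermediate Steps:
J = 0 (J = -3 + (4 - 1*1) = -3 + (4 - 1) = -3 + 3 = 0)
X = -25/8 (X = -3 + (½)/(-4) = -3 + (½)*(-¼) = -3 - ⅛ = -25/8 ≈ -3.1250)
r(m) = 8*m/(-1 + m) (r(m) = 4*((m + m)/(m - 1)) = 4*((2*m)/(-1 + m)) = 4*(2*m/(-1 + m)) = 8*m/(-1 + m))
(38 + J*(3*r(X)))² = (38 + 0*(3*(8*(-25/8)/(-1 - 25/8))))² = (38 + 0*(3*(8*(-25/8)/(-33/8))))² = (38 + 0*(3*(8*(-25/8)*(-8/33))))² = (38 + 0*(3*(200/33)))² = (38 + 0*(200/11))² = (38 + 0)² = 38² = 1444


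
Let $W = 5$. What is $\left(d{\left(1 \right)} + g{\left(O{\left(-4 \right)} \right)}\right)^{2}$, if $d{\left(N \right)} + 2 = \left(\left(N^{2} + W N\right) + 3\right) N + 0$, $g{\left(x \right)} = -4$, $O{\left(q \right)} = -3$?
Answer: $9$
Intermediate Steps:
$d{\left(N \right)} = -2 + N \left(3 + N^{2} + 5 N\right)$ ($d{\left(N \right)} = -2 + \left(\left(\left(N^{2} + 5 N\right) + 3\right) N + 0\right) = -2 + \left(\left(3 + N^{2} + 5 N\right) N + 0\right) = -2 + \left(N \left(3 + N^{2} + 5 N\right) + 0\right) = -2 + N \left(3 + N^{2} + 5 N\right)$)
$\left(d{\left(1 \right)} + g{\left(O{\left(-4 \right)} \right)}\right)^{2} = \left(\left(-2 + 1^{3} + 3 \cdot 1 + 5 \cdot 1^{2}\right) - 4\right)^{2} = \left(\left(-2 + 1 + 3 + 5 \cdot 1\right) - 4\right)^{2} = \left(\left(-2 + 1 + 3 + 5\right) - 4\right)^{2} = \left(7 - 4\right)^{2} = 3^{2} = 9$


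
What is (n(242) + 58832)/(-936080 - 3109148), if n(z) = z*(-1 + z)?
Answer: -58577/2022614 ≈ -0.028961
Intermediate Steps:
(n(242) + 58832)/(-936080 - 3109148) = (242*(-1 + 242) + 58832)/(-936080 - 3109148) = (242*241 + 58832)/(-4045228) = (58322 + 58832)*(-1/4045228) = 117154*(-1/4045228) = -58577/2022614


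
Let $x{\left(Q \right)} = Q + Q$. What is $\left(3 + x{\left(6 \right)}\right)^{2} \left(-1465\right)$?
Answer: $-329625$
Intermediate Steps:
$x{\left(Q \right)} = 2 Q$
$\left(3 + x{\left(6 \right)}\right)^{2} \left(-1465\right) = \left(3 + 2 \cdot 6\right)^{2} \left(-1465\right) = \left(3 + 12\right)^{2} \left(-1465\right) = 15^{2} \left(-1465\right) = 225 \left(-1465\right) = -329625$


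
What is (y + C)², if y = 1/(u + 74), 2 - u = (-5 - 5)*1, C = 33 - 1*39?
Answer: 265225/7396 ≈ 35.861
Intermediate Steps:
C = -6 (C = 33 - 39 = -6)
u = 12 (u = 2 - (-5 - 5) = 2 - (-10) = 2 - 1*(-10) = 2 + 10 = 12)
y = 1/86 (y = 1/(12 + 74) = 1/86 ≈ 0.011628)
(y + C)² = (1/86 - 6)² = (-515/86)² = 265225/7396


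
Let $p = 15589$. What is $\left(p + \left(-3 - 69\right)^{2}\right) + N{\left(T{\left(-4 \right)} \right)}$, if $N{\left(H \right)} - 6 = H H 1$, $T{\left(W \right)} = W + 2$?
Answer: $20783$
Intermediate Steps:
$T{\left(W \right)} = 2 + W$
$N{\left(H \right)} = 6 + H^{2}$ ($N{\left(H \right)} = 6 + H H 1 = 6 + H^{2} \cdot 1 = 6 + H^{2}$)
$\left(p + \left(-3 - 69\right)^{2}\right) + N{\left(T{\left(-4 \right)} \right)} = \left(15589 + \left(-3 - 69\right)^{2}\right) + \left(6 + \left(2 - 4\right)^{2}\right) = \left(15589 + \left(-72\right)^{2}\right) + \left(6 + \left(-2\right)^{2}\right) = \left(15589 + 5184\right) + \left(6 + 4\right) = 20773 + 10 = 20783$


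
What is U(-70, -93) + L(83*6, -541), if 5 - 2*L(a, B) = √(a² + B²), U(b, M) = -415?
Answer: -825/2 - √540685/2 ≈ -780.16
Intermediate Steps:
L(a, B) = 5/2 - √(B² + a²)/2 (L(a, B) = 5/2 - √(a² + B²)/2 = 5/2 - √(B² + a²)/2)
U(-70, -93) + L(83*6, -541) = -415 + (5/2 - √((-541)² + (83*6)²)/2) = -415 + (5/2 - √(292681 + 498²)/2) = -415 + (5/2 - √(292681 + 248004)/2) = -415 + (5/2 - √540685/2) = -825/2 - √540685/2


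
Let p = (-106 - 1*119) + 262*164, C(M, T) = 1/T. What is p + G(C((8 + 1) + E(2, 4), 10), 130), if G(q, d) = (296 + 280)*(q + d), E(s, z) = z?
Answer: 588403/5 ≈ 1.1768e+5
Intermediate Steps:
G(q, d) = 576*d + 576*q (G(q, d) = 576*(d + q) = 576*d + 576*q)
p = 42743 (p = (-106 - 119) + 42968 = -225 + 42968 = 42743)
p + G(C((8 + 1) + E(2, 4), 10), 130) = 42743 + (576*130 + 576/10) = 42743 + (74880 + 576*(⅒)) = 42743 + (74880 + 288/5) = 42743 + 374688/5 = 588403/5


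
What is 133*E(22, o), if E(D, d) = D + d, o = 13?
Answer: 4655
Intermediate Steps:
133*E(22, o) = 133*(22 + 13) = 133*35 = 4655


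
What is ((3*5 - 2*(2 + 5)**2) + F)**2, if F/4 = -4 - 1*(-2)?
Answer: 8281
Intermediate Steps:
F = -8 (F = 4*(-4 - 1*(-2)) = 4*(-4 + 2) = 4*(-2) = -8)
((3*5 - 2*(2 + 5)**2) + F)**2 = ((3*5 - 2*(2 + 5)**2) - 8)**2 = ((15 - 2*7**2) - 8)**2 = ((15 - 2*49) - 8)**2 = ((15 - 98) - 8)**2 = (-83 - 8)**2 = (-91)**2 = 8281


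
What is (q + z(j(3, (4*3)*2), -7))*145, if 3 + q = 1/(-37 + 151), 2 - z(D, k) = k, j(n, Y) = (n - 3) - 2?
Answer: 99325/114 ≈ 871.27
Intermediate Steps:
j(n, Y) = -5 + n (j(n, Y) = (-3 + n) - 2 = -5 + n)
z(D, k) = 2 - k
q = -341/114 (q = -3 + 1/(-37 + 151) = -3 + 1/114 = -341/114 ≈ -2.9912)
(q + z(j(3, (4*3)*2), -7))*145 = (-341/114 + (2 - 1*(-7)))*145 = (-341/114 + (2 + 7))*145 = (-341/114 + 9)*145 = (685/114)*145 = 99325/114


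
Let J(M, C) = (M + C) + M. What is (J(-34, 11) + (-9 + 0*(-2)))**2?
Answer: 4356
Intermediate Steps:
J(M, C) = C + 2*M (J(M, C) = (C + M) + M = C + 2*M)
(J(-34, 11) + (-9 + 0*(-2)))**2 = ((11 + 2*(-34)) + (-9 + 0*(-2)))**2 = ((11 - 68) + (-9 + 0))**2 = (-57 - 9)**2 = (-66)**2 = 4356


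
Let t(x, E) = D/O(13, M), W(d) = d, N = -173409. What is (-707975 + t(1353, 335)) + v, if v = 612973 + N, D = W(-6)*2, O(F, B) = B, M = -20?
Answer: -1342052/5 ≈ -2.6841e+5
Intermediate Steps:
D = -12 (D = -6*2 = -12)
t(x, E) = ⅗ (t(x, E) = -12/(-20) = -12*(-1/20) = ⅗)
v = 439564 (v = 612973 - 173409 = 439564)
(-707975 + t(1353, 335)) + v = (-707975 + ⅗) + 439564 = -3539872/5 + 439564 = -1342052/5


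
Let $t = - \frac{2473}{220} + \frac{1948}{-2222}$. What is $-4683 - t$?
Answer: $- \frac{103787007}{22220} \approx -4670.9$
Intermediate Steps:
$t = - \frac{269253}{22220}$ ($t = \left(-2473\right) \frac{1}{220} + 1948 \left(- \frac{1}{2222}\right) = - \frac{2473}{220} - \frac{974}{1111} = - \frac{269253}{22220} \approx -12.118$)
$-4683 - t = -4683 - - \frac{269253}{22220} = -4683 + \frac{269253}{22220} = - \frac{103787007}{22220}$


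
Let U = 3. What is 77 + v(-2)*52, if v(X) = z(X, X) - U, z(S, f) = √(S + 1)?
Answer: -79 + 52*I ≈ -79.0 + 52.0*I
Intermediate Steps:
z(S, f) = √(1 + S)
v(X) = -3 + √(1 + X) (v(X) = √(1 + X) - 1*3 = √(1 + X) - 3 = -3 + √(1 + X))
77 + v(-2)*52 = 77 + (-3 + √(1 - 2))*52 = 77 + (-3 + √(-1))*52 = 77 + (-3 + I)*52 = 77 + (-156 + 52*I) = -79 + 52*I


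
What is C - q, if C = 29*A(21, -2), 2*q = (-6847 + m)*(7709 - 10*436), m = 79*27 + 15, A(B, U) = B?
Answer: 15738169/2 ≈ 7.8691e+6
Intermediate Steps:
m = 2148 (m = 2133 + 15 = 2148)
q = -15736951/2 (q = ((-6847 + 2148)*(7709 - 10*436))/2 = (-4699*(7709 - 4360))/2 = (-4699*3349)/2 = (1/2)*(-15736951) = -15736951/2 ≈ -7.8685e+6)
C = 609 (C = 29*21 = 609)
C - q = 609 - 1*(-15736951/2) = 609 + 15736951/2 = 15738169/2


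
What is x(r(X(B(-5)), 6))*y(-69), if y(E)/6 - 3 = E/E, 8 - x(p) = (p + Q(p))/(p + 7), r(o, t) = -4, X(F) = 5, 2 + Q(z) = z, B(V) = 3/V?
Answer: 272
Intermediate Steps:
Q(z) = -2 + z
x(p) = 8 - (-2 + 2*p)/(7 + p) (x(p) = 8 - (p + (-2 + p))/(p + 7) = 8 - (-2 + 2*p)/(7 + p))
y(E) = 24 (y(E) = 18 + 6*(E/E) = 18 + 6*1 = 18 + 6 = 24)
x(r(X(B(-5)), 6))*y(-69) = (2*(29 + 3*(-4))/(7 - 4))*24 = (2*(29 - 12)/3)*24 = (2*(1/3)*17)*24 = (34/3)*24 = 272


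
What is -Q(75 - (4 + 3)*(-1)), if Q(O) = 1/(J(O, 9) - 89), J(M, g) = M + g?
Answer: -½ ≈ -0.50000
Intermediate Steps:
Q(O) = 1/(-80 + O) (Q(O) = 1/((O + 9) - 89) = 1/((9 + O) - 89) = 1/(-80 + O))
-Q(75 - (4 + 3)*(-1)) = -1/(-80 + (75 - (4 + 3)*(-1))) = -1/(-80 + (75 - 7*(-1))) = -1/(-80 + (75 - 1*(-7))) = -1/(-80 + (75 + 7)) = -1/(-80 + 82) = -1/2 = -1*½ = -½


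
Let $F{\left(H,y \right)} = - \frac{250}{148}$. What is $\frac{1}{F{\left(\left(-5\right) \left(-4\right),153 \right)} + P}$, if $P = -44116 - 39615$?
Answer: $- \frac{74}{6196219} \approx -1.1943 \cdot 10^{-5}$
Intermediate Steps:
$F{\left(H,y \right)} = - \frac{125}{74}$ ($F{\left(H,y \right)} = \left(-250\right) \frac{1}{148} = - \frac{125}{74}$)
$P = -83731$
$\frac{1}{F{\left(\left(-5\right) \left(-4\right),153 \right)} + P} = \frac{1}{- \frac{125}{74} - 83731} = \frac{1}{- \frac{6196219}{74}} = - \frac{74}{6196219}$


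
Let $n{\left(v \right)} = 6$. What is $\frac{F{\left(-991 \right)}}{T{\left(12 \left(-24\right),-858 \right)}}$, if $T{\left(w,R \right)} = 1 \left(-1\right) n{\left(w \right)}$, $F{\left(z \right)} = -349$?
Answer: $\frac{349}{6} \approx 58.167$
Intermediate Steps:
$T{\left(w,R \right)} = -6$ ($T{\left(w,R \right)} = 1 \left(-1\right) 6 = \left(-1\right) 6 = -6$)
$\frac{F{\left(-991 \right)}}{T{\left(12 \left(-24\right),-858 \right)}} = - \frac{349}{-6} = \left(-349\right) \left(- \frac{1}{6}\right) = \frac{349}{6}$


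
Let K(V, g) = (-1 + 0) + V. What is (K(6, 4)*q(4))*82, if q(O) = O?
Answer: 1640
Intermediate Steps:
K(V, g) = -1 + V
(K(6, 4)*q(4))*82 = ((-1 + 6)*4)*82 = (5*4)*82 = 20*82 = 1640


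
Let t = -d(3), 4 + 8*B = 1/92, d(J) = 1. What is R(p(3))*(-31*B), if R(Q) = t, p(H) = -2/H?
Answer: -11377/736 ≈ -15.458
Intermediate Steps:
B = -367/736 (B = -½ + (⅛)/92 = -½ + (⅛)*(1/92) = -½ + 1/736 = -367/736 ≈ -0.49864)
t = -1 (t = -1*1 = -1)
R(Q) = -1
R(p(3))*(-31*B) = -(-31)*(-367)/736 = -1*11377/736 = -11377/736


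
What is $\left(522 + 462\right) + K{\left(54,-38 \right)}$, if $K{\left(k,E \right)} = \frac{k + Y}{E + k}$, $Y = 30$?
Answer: $\frac{3957}{4} \approx 989.25$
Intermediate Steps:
$K{\left(k,E \right)} = \frac{30 + k}{E + k}$ ($K{\left(k,E \right)} = \frac{k + 30}{E + k} = \frac{30 + k}{E + k}$)
$\left(522 + 462\right) + K{\left(54,-38 \right)} = \left(522 + 462\right) + \frac{30 + 54}{-38 + 54} = 984 + \frac{1}{16} \cdot 84 = 984 + \frac{21}{4} = \frac{3957}{4}$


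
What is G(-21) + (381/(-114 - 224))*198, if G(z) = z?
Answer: -41268/169 ≈ -244.19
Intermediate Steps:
G(-21) + (381/(-114 - 224))*198 = -21 + (381/(-114 - 224))*198 = -21 + (381/(-338))*198 = -21 + (381*(-1/338))*198 = -21 - 381/338*198 = -21 - 37719/169 = -41268/169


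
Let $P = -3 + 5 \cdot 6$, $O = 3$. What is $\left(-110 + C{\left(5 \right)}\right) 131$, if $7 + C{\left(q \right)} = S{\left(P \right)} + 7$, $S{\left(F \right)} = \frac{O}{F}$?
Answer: $- \frac{129559}{9} \approx -14395.0$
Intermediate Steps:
$P = 27$ ($P = -3 + 30 = 27$)
$S{\left(F \right)} = \frac{3}{F}$
$C{\left(q \right)} = \frac{1}{9}$ ($C{\left(q \right)} = -7 + \left(\frac{3}{27} + 7\right) = -7 + \left(3 \cdot \frac{1}{27} + 7\right) = -7 + \left(\frac{1}{9} + 7\right) = -7 + \frac{64}{9} = \frac{1}{9}$)
$\left(-110 + C{\left(5 \right)}\right) 131 = \left(-110 + \frac{1}{9}\right) 131 = \left(- \frac{989}{9}\right) 131 = - \frac{129559}{9}$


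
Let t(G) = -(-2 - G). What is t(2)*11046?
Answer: 44184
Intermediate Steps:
t(G) = 2 + G
t(2)*11046 = (2 + 2)*11046 = 4*11046 = 44184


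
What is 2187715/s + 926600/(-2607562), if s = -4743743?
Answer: -5050077382315/6184801992283 ≈ -0.81653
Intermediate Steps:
2187715/s + 926600/(-2607562) = 2187715/(-4743743) + 926600/(-2607562) = 2187715*(-1/4743743) + 926600*(-1/2607562) = -2187715/4743743 - 463300/1303781 = -5050077382315/6184801992283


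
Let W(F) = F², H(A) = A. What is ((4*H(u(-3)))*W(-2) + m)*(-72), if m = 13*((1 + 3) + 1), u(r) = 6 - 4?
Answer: -6984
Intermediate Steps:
u(r) = 2
m = 65 (m = 13*(4 + 1) = 13*5 = 65)
((4*H(u(-3)))*W(-2) + m)*(-72) = ((4*2)*(-2)² + 65)*(-72) = (8*4 + 65)*(-72) = (32 + 65)*(-72) = 97*(-72) = -6984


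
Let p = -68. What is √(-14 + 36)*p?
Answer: -68*√22 ≈ -318.95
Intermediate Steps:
√(-14 + 36)*p = √(-14 + 36)*(-68) = √22*(-68) = -68*√22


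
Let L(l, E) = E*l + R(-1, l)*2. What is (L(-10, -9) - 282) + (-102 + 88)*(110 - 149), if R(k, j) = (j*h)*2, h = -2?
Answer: 434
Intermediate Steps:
R(k, j) = -4*j (R(k, j) = (j*(-2))*2 = -2*j*2 = -4*j)
L(l, E) = -8*l + E*l (L(l, E) = E*l - 4*l*2 = E*l - 8*l = -8*l + E*l)
(L(-10, -9) - 282) + (-102 + 88)*(110 - 149) = (-10*(-8 - 9) - 282) + (-102 + 88)*(110 - 149) = (-10*(-17) - 282) - 14*(-39) = (170 - 282) + 546 = -112 + 546 = 434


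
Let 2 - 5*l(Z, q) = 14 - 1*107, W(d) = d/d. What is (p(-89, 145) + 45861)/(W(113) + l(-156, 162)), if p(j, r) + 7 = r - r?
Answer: 22927/10 ≈ 2292.7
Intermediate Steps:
W(d) = 1
p(j, r) = -7 (p(j, r) = -7 + (r - r) = -7 + 0 = -7)
l(Z, q) = 19 (l(Z, q) = 2/5 - (14 - 1*107)/5 = 2/5 - (14 - 107)/5 = 2/5 - 1/5*(-93) = 2/5 + 93/5 = 19)
(p(-89, 145) + 45861)/(W(113) + l(-156, 162)) = (-7 + 45861)/(1 + 19) = 45854/20 = 45854*(1/20) = 22927/10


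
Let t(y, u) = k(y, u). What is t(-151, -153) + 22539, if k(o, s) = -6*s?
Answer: 23457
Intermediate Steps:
t(y, u) = -6*u
t(-151, -153) + 22539 = -6*(-153) + 22539 = 918 + 22539 = 23457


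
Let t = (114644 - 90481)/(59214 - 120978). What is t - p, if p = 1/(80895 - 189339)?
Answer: -54588971/139540317 ≈ -0.39121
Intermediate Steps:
p = -1/108444 (p = 1/(-108444) = -1/108444 ≈ -9.2213e-6)
t = -24163/61764 (t = 24163/(-61764) = 24163*(-1/61764) = -24163/61764 ≈ -0.39121)
t - p = -24163/61764 - 1*(-1/108444) = -24163/61764 + 1/108444 = -54588971/139540317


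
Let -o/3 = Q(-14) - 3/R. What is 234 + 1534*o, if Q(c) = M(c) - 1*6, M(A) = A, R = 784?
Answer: 36178311/392 ≈ 92292.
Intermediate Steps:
Q(c) = -6 + c (Q(c) = c - 1*6 = c - 6 = -6 + c)
o = 47049/784 (o = -3*((-6 - 14) - 3/784) = -3*(-20 - 3/784) = -3*(-15683/784) = 47049/784 ≈ 60.011)
234 + 1534*o = 234 + 1534*(47049/784) = 234 + 36086583/392 = 36178311/392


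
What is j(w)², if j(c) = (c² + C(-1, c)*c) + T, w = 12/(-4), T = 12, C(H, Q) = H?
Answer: 576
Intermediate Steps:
w = -3 (w = 12*(-¼) = -3)
j(c) = 12 + c² - c (j(c) = (c² - c) + 12 = 12 + c² - c)
j(w)² = (12 + (-3)² - 1*(-3))² = (12 + 9 + 3)² = 24² = 576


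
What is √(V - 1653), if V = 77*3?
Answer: 3*I*√158 ≈ 37.709*I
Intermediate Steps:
V = 231
√(V - 1653) = √(231 - 1653) = √(-1422) = 3*I*√158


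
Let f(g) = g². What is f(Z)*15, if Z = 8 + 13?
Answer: 6615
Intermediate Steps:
Z = 21
f(Z)*15 = 21²*15 = 441*15 = 6615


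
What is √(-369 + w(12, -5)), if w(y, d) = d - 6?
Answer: 2*I*√95 ≈ 19.494*I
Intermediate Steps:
w(y, d) = -6 + d
√(-369 + w(12, -5)) = √(-369 + (-6 - 5)) = √(-369 - 11) = √(-380) = 2*I*√95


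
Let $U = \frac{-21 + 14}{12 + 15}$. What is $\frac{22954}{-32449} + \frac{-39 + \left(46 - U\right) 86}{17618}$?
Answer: $- \frac{7467588355}{15435535014} \approx -0.48379$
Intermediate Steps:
$U = - \frac{7}{27} \approx -0.25926$
$\frac{22954}{-32449} + \frac{-39 + \left(46 - U\right) 86}{17618} = \frac{22954}{-32449} + \frac{-39 + \left(46 - - \frac{7}{27}\right) 86}{17618} = 22954 \left(- \frac{1}{32449}\right) + \left(-39 + \left(46 + \frac{7}{27}\right) 86\right) \frac{1}{17618} = - \frac{22954}{32449} + \left(-39 + \frac{1249}{27} \cdot 86\right) \frac{1}{17618} = - \frac{22954}{32449} + \left(-39 + \frac{107414}{27}\right) \frac{1}{17618} = - \frac{22954}{32449} + \frac{106361}{27} \cdot \frac{1}{17618} = - \frac{22954}{32449} + \frac{106361}{475686} = - \frac{7467588355}{15435535014}$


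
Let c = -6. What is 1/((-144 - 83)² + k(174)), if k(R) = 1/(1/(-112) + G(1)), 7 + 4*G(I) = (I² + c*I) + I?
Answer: 309/15922349 ≈ 1.9407e-5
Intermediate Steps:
G(I) = -7/4 - 5*I/4 + I²/4 (G(I) = -7/4 + ((I² - 6*I) + I)/4 = -7/4 + (I² - 5*I)/4 = -7/4 + (-5*I/4 + I²/4) = -7/4 - 5*I/4 + I²/4)
k(R) = -112/309 (k(R) = 1/(1/(-112) + (-7/4 - 5/4*1 + (¼)*1²)) = 1/(-1/112 + (-7/4 - 5/4 + (¼)*1)) = 1/(-1/112 + (-7/4 - 5/4 + ¼)) = 1/(-1/112 - 11/4) = 1/(-309/112) = -112/309)
1/((-144 - 83)² + k(174)) = 1/((-144 - 83)² - 112/309) = 1/((-227)² - 112/309) = 1/(51529 - 112/309) = 1/(15922349/309) = 309/15922349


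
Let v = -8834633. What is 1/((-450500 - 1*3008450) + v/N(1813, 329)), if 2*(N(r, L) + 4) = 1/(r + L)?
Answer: -17135/21421540478 ≈ -7.9990e-7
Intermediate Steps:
N(r, L) = -4 + 1/(2*(L + r)) (N(r, L) = -4 + 1/(2*(r + L)) = -4 + 1/(2*(L + r)))
1/((-450500 - 1*3008450) + v/N(1813, 329)) = 1/((-450500 - 1*3008450) - 8834633*(329 + 1813)/(½ - 4*329 - 4*1813)) = 1/((-450500 - 3008450) - 8834633*2142/(½ - 1316 - 7252)) = 1/(-3458950 - 8834633/((1/2142)*(-17135/2))) = 1/(-3458950 - 8834633/(-17135/4284)) = 1/(-3458950 - 8834633*(-4284/17135)) = 1/(-3458950 + 37847567772/17135) = 1/(-21421540478/17135) = -17135/21421540478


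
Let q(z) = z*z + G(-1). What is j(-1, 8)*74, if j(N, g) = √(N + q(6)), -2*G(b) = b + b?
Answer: 444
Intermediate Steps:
G(b) = -b (G(b) = -(b + b)/2 = -b)
q(z) = 1 + z² (q(z) = z*z - 1*(-1) = z² + 1 = 1 + z²)
j(N, g) = √(37 + N) (j(N, g) = √(N + (1 + 6²)) = √(N + (1 + 36)) = √(N + 37) = √(37 + N))
j(-1, 8)*74 = √(37 - 1)*74 = √36*74 = 6*74 = 444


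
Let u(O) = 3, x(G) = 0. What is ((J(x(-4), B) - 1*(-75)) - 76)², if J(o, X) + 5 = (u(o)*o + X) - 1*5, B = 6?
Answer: 25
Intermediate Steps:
J(o, X) = -10 + X + 3*o (J(o, X) = -5 + ((3*o + X) - 1*5) = -5 + ((X + 3*o) - 5) = -5 + (-5 + X + 3*o) = -10 + X + 3*o)
((J(x(-4), B) - 1*(-75)) - 76)² = (((-10 + 6 + 3*0) - 1*(-75)) - 76)² = (((-10 + 6 + 0) + 75) - 76)² = ((-4 + 75) - 76)² = (71 - 76)² = (-5)² = 25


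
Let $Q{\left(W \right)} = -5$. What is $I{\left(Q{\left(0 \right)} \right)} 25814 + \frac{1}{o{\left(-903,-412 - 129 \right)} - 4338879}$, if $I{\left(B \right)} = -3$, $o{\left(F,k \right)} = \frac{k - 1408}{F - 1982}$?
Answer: $- \frac{969392932857857}{12517663966} \approx -77442.0$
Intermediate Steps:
$o{\left(F,k \right)} = \frac{-1408 + k}{-1982 + F}$
$I{\left(Q{\left(0 \right)} \right)} 25814 + \frac{1}{o{\left(-903,-412 - 129 \right)} - 4338879} = \left(-3\right) 25814 + \frac{1}{\frac{-1408 - 541}{-1982 - 903} - 4338879} = -77442 + \frac{1}{\frac{-1408 - 541}{-2885} - 4338879} = -77442 + \frac{1}{- \frac{-1408 - 541}{2885} - 4338879} = -77442 + \frac{1}{\left(- \frac{1}{2885}\right) \left(-1949\right) - 4338879} = -77442 + \frac{1}{\frac{1949}{2885} - 4338879} = -77442 + \frac{1}{- \frac{12517663966}{2885}} = -77442 - \frac{2885}{12517663966} = - \frac{969392932857857}{12517663966}$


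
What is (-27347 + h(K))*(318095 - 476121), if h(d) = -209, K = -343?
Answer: 4354564456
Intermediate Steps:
(-27347 + h(K))*(318095 - 476121) = (-27347 - 209)*(318095 - 476121) = -27556*(-158026) = 4354564456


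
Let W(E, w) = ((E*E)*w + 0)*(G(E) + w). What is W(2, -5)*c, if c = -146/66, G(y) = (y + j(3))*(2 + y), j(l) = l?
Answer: 7300/11 ≈ 663.64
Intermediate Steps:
G(y) = (2 + y)*(3 + y) (G(y) = (y + 3)*(2 + y) = (3 + y)*(2 + y) = (2 + y)*(3 + y))
c = -73/33 (c = -146*1/66 = -73/33 ≈ -2.2121)
W(E, w) = w*E²*(6 + w + E² + 5*E) (W(E, w) = ((E*E)*w + 0)*((6 + E² + 5*E) + w) = (E²*w + 0)*(6 + w + E² + 5*E) = (w*E² + 0)*(6 + w + E² + 5*E) = (w*E²)*(6 + w + E² + 5*E) = w*E²*(6 + w + E² + 5*E))
W(2, -5)*c = -5*2²*(6 - 5 + 2² + 5*2)*(-73/33) = -5*4*(6 - 5 + 4 + 10)*(-73/33) = -5*4*15*(-73/33) = -300*(-73/33) = 7300/11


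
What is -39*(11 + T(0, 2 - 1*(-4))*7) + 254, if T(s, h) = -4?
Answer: 917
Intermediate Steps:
-39*(11 + T(0, 2 - 1*(-4))*7) + 254 = -39*(11 - 4*7) + 254 = -39*(11 - 28) + 254 = -39*(-17) + 254 = 663 + 254 = 917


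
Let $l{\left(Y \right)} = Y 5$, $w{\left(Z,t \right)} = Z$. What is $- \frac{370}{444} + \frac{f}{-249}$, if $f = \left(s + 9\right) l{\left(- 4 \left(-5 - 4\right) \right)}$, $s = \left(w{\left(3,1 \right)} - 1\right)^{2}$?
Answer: $- \frac{5095}{498} \approx -10.231$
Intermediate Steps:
$l{\left(Y \right)} = 5 Y$
$s = 4$ ($s = \left(3 - 1\right)^{2} = 2^{2} = 4$)
$f = 2340$ ($f = \left(4 + 9\right) 5 \left(- 4 \left(-5 - 4\right)\right) = 13 \cdot 5 \left(\left(-4\right) \left(-9\right)\right) = 13 \cdot 5 \cdot 36 = 13 \cdot 180 = 2340$)
$- \frac{370}{444} + \frac{f}{-249} = - \frac{370}{444} + \frac{2340}{-249} = \left(-370\right) \frac{1}{444} + 2340 \left(- \frac{1}{249}\right) = - \frac{5}{6} - \frac{780}{83} = - \frac{5095}{498}$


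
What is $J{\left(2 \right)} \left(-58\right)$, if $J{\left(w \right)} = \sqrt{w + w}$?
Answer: $-116$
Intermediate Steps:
$J{\left(w \right)} = \sqrt{2} \sqrt{w}$ ($J{\left(w \right)} = \sqrt{2 w} = \sqrt{2} \sqrt{w}$)
$J{\left(2 \right)} \left(-58\right) = \sqrt{2} \sqrt{2} \left(-58\right) = 2 \left(-58\right) = -116$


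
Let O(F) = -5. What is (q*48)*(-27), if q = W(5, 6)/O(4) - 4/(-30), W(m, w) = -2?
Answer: -3456/5 ≈ -691.20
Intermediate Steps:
q = 8/15 (q = -2/(-5) - 4/(-30) = -2*(-⅕) - 4*(-1/30) = ⅖ + 2/15 = 8/15 ≈ 0.53333)
(q*48)*(-27) = ((8/15)*48)*(-27) = (128/5)*(-27) = -3456/5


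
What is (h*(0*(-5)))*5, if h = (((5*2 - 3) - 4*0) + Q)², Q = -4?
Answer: 0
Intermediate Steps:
h = 9 (h = (((5*2 - 3) - 4*0) - 4)² = (((10 - 3) + 0) - 4)² = ((7 + 0) - 4)² = (7 - 4)² = 3² = 9)
(h*(0*(-5)))*5 = (9*(0*(-5)))*5 = (9*0)*5 = 0*5 = 0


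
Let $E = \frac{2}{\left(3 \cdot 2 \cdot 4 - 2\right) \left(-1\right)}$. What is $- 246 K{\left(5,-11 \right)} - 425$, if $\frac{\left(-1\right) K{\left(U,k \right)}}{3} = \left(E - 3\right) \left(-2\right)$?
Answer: $\frac{45509}{11} \approx 4137.2$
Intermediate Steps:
$E = - \frac{1}{11}$ ($E = \frac{2}{\left(6 \cdot 4 - 2\right) \left(-1\right)} = \frac{2}{\left(24 - 2\right) \left(-1\right)} = \frac{2}{22 \left(-1\right)} = \frac{2}{-22} = 2 \left(- \frac{1}{22}\right) = - \frac{1}{11} \approx -0.090909$)
$K{\left(U,k \right)} = - \frac{204}{11}$ ($K{\left(U,k \right)} = - 3 \left(- \frac{1}{11} - 3\right) \left(-2\right) = - 3 \left(\left(- \frac{34}{11}\right) \left(-2\right)\right) = \left(-3\right) \frac{68}{11} = - \frac{204}{11}$)
$- 246 K{\left(5,-11 \right)} - 425 = \left(-246\right) \left(- \frac{204}{11}\right) - 425 = \frac{50184}{11} - 425 = \frac{45509}{11}$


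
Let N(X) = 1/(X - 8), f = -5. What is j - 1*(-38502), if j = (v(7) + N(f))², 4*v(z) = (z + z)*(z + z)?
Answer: 6911334/169 ≈ 40895.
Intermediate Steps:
N(X) = 1/(-8 + X)
v(z) = z² (v(z) = ((z + z)*(z + z))/4 = ((2*z)*(2*z))/4 = (4*z²)/4 = z²)
j = 404496/169 (j = (7² + 1/(-8 - 5))² = (49 + 1/(-13))² = (49 - 1/13)² = (636/13)² = 404496/169 ≈ 2393.5)
j - 1*(-38502) = 404496/169 - 1*(-38502) = 404496/169 + 38502 = 6911334/169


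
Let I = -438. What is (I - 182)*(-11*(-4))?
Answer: -27280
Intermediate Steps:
(I - 182)*(-11*(-4)) = (-438 - 182)*(-11*(-4)) = -620*44 = -27280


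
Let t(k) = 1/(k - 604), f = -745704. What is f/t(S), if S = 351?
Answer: 188663112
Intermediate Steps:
t(k) = 1/(-604 + k)
f/t(S) = -745704/(1/(-604 + 351)) = -745704/(1/(-253)) = -745704/(-1/253) = -745704*(-253) = 188663112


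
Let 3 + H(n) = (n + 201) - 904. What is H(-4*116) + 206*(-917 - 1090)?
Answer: -414612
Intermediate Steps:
H(n) = -706 + n (H(n) = -3 + ((n + 201) - 904) = -3 + ((201 + n) - 904) = -3 + (-703 + n) = -706 + n)
H(-4*116) + 206*(-917 - 1090) = (-706 - 4*116) + 206*(-917 - 1090) = (-706 - 464) + 206*(-2007) = -1170 - 413442 = -414612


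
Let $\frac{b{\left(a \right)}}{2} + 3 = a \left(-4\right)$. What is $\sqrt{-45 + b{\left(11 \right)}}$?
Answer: $i \sqrt{139} \approx 11.79 i$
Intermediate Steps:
$b{\left(a \right)} = -6 - 8 a$ ($b{\left(a \right)} = -6 + 2 a \left(-4\right) = -6 + 2 \left(- 4 a\right) = -6 - 8 a$)
$\sqrt{-45 + b{\left(11 \right)}} = \sqrt{-45 - 94} = \sqrt{-139} = i \sqrt{139}$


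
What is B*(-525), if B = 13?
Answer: -6825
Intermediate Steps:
B*(-525) = 13*(-525) = -6825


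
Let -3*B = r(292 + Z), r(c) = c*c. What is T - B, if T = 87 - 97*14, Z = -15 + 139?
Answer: 169243/3 ≈ 56414.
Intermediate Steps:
Z = 124
T = -1271 (T = 87 - 1358 = -1271)
r(c) = c**2
B = -173056/3 (B = -(292 + 124)**2/3 = -1/3*416**2 = -1/3*173056 = -173056/3 ≈ -57685.)
T - B = -1271 - 1*(-173056/3) = -1271 + 173056/3 = 169243/3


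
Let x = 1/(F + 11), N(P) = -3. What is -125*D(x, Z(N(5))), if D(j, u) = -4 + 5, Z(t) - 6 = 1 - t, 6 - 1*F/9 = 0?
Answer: -125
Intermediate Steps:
F = 54 (F = 54 - 9*0 = 54 + 0 = 54)
Z(t) = 7 - t (Z(t) = 6 + (1 - t) = 7 - t)
x = 1/65 (x = 1/(54 + 11) = 1/65 ≈ 0.015385)
D(j, u) = 1
-125*D(x, Z(N(5))) = -125*1 = -125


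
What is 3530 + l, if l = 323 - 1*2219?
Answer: 1634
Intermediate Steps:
l = -1896 (l = 323 - 2219 = -1896)
3530 + l = 3530 - 1896 = 1634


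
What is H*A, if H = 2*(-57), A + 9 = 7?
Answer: 228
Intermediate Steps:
A = -2 (A = -9 + 7 = -2)
H = -114
H*A = -114*(-2) = 228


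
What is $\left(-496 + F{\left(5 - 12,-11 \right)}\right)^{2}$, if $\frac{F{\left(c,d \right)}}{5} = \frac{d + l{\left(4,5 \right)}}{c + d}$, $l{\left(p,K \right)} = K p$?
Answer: $\frac{994009}{4} \approx 2.485 \cdot 10^{5}$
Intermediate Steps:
$F{\left(c,d \right)} = \frac{5 \left(20 + d\right)}{c + d}$ ($F{\left(c,d \right)} = 5 \frac{d + 5 \cdot 4}{c + d} = 5 \frac{d + 20}{c + d} = 5 \frac{20 + d}{c + d} = \frac{5 \left(20 + d\right)}{c + d}$)
$\left(-496 + F{\left(5 - 12,-11 \right)}\right)^{2} = \left(-496 + \frac{5 \left(20 - 11\right)}{\left(5 - 12\right) - 11}\right)^{2} = \left(-496 + 5 \frac{1}{\left(5 - 12\right) - 11} \cdot 9\right)^{2} = \left(-496 + 5 \frac{1}{-7 - 11} \cdot 9\right)^{2} = \left(-496 + 5 \frac{1}{-18} \cdot 9\right)^{2} = \left(-496 + 5 \left(- \frac{1}{18}\right) 9\right)^{2} = \left(-496 - \frac{5}{2}\right)^{2} = \left(- \frac{997}{2}\right)^{2} = \frac{994009}{4}$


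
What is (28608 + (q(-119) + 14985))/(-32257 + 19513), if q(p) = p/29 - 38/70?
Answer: -14747393/4311720 ≈ -3.4203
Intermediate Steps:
q(p) = -19/35 + p/29 (q(p) = p*(1/29) - 38*1/70 = p/29 - 19/35 = -19/35 + p/29)
(28608 + (q(-119) + 14985))/(-32257 + 19513) = (28608 + ((-19/35 + (1/29)*(-119)) + 14985))/(-32257 + 19513) = (28608 + ((-19/35 - 119/29) + 14985))/(-12744) = (28608 + (-4716/1015 + 14985))*(-1/12744) = (28608 + 15205059/1015)*(-1/12744) = (44242179/1015)*(-1/12744) = -14747393/4311720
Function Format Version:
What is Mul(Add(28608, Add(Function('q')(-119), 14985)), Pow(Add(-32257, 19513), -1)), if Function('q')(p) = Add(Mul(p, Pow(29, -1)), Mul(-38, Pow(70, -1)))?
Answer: Rational(-14747393, 4311720) ≈ -3.4203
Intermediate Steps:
Function('q')(p) = Add(Rational(-19, 35), Mul(Rational(1, 29), p)) (Function('q')(p) = Add(Mul(p, Rational(1, 29)), Mul(-38, Rational(1, 70))) = Add(Mul(Rational(1, 29), p), Rational(-19, 35)) = Add(Rational(-19, 35), Mul(Rational(1, 29), p)))
Mul(Add(28608, Add(Function('q')(-119), 14985)), Pow(Add(-32257, 19513), -1)) = Mul(Add(28608, Add(Add(Rational(-19, 35), Mul(Rational(1, 29), -119)), 14985)), Pow(Add(-32257, 19513), -1)) = Mul(Add(28608, Add(Add(Rational(-19, 35), Rational(-119, 29)), 14985)), Pow(-12744, -1)) = Mul(Add(28608, Add(Rational(-4716, 1015), 14985)), Rational(-1, 12744)) = Mul(Add(28608, Rational(15205059, 1015)), Rational(-1, 12744)) = Mul(Rational(44242179, 1015), Rational(-1, 12744)) = Rational(-14747393, 4311720)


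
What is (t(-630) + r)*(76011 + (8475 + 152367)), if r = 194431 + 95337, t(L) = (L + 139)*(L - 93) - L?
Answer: 152862794523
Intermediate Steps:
t(L) = -L + (-93 + L)*(139 + L) (t(L) = (139 + L)*(-93 + L) - L = (-93 + L)*(139 + L) - L = -L + (-93 + L)*(139 + L))
r = 289768
(t(-630) + r)*(76011 + (8475 + 152367)) = ((-12927 + (-630)² + 45*(-630)) + 289768)*(76011 + (8475 + 152367)) = ((-12927 + 396900 - 28350) + 289768)*(76011 + 160842) = (355623 + 289768)*236853 = 645391*236853 = 152862794523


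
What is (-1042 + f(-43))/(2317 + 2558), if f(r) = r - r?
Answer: -1042/4875 ≈ -0.21374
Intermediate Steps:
f(r) = 0
(-1042 + f(-43))/(2317 + 2558) = (-1042 + 0)/(2317 + 2558) = -1042/4875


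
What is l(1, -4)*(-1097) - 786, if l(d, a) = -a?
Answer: -5174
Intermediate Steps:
l(1, -4)*(-1097) - 786 = -1*(-4)*(-1097) - 786 = 4*(-1097) - 786 = -4388 - 786 = -5174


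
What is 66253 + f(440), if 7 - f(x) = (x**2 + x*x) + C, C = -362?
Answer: -320578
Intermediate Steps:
f(x) = 369 - 2*x**2 (f(x) = 7 - ((x**2 + x*x) - 362) = 7 - ((x**2 + x**2) - 362) = 7 - (2*x**2 - 362) = 7 - (-362 + 2*x**2) = 7 + (362 - 2*x**2) = 369 - 2*x**2)
66253 + f(440) = 66253 + (369 - 2*440**2) = 66253 + (369 - 2*193600) = 66253 + (369 - 387200) = 66253 - 386831 = -320578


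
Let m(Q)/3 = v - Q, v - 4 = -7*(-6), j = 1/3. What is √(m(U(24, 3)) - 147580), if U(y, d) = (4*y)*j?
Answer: I*√147538 ≈ 384.11*I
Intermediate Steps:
j = ⅓ ≈ 0.33333
v = 46 (v = 4 - 7*(-6) = 4 + 42 = 46)
U(y, d) = 4*y/3 (U(y, d) = (4*y)*(⅓) = 4*y/3)
m(Q) = 138 - 3*Q (m(Q) = 3*(46 - Q) = 138 - 3*Q)
√(m(U(24, 3)) - 147580) = √((138 - 4*24) - 147580) = √((138 - 3*32) - 147580) = √((138 - 96) - 147580) = √(42 - 147580) = √(-147538) = I*√147538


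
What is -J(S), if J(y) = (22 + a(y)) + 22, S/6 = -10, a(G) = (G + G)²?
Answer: -14444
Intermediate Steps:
a(G) = 4*G² (a(G) = (2*G)² = 4*G²)
S = -60 (S = 6*(-10) = -60)
J(y) = 44 + 4*y² (J(y) = (22 + 4*y²) + 22 = 44 + 4*y²)
-J(S) = -(44 + 4*(-60)²) = -(44 + 4*3600) = -(44 + 14400) = -1*14444 = -14444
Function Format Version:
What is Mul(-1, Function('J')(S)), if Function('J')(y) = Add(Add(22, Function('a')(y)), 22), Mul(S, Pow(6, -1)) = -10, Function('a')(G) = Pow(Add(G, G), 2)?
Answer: -14444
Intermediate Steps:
Function('a')(G) = Mul(4, Pow(G, 2)) (Function('a')(G) = Pow(Mul(2, G), 2) = Mul(4, Pow(G, 2)))
S = -60 (S = Mul(6, -10) = -60)
Function('J')(y) = Add(44, Mul(4, Pow(y, 2))) (Function('J')(y) = Add(Add(22, Mul(4, Pow(y, 2))), 22) = Add(44, Mul(4, Pow(y, 2))))
Mul(-1, Function('J')(S)) = Mul(-1, Add(44, Mul(4, Pow(-60, 2)))) = Mul(-1, Add(44, Mul(4, 3600))) = Mul(-1, Add(44, 14400)) = Mul(-1, 14444) = -14444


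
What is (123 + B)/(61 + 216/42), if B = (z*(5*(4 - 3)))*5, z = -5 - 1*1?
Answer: -189/463 ≈ -0.40821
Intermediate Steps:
z = -6 (z = -5 - 1 = -6)
B = -150 (B = -30*(4 - 3)*5 = -30*5 = -150)
(123 + B)/(61 + 216/42) = (123 - 150)/(61 + 216/42) = -27/(61 + 216*(1/42)) = -27/(61 + 36/7) = -27/463/7 = -27*7/463 = -189/463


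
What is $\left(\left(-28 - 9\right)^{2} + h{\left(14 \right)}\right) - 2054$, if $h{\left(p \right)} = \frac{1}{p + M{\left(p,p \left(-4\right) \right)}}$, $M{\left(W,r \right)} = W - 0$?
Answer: $- \frac{19179}{28} \approx -684.96$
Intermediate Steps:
$M{\left(W,r \right)} = W$ ($M{\left(W,r \right)} = W + 0 = W$)
$h{\left(p \right)} = \frac{1}{2 p}$ ($h{\left(p \right)} = \frac{1}{p + p} = \frac{1}{2 p}$)
$\left(\left(-28 - 9\right)^{2} + h{\left(14 \right)}\right) - 2054 = \left(\left(-28 - 9\right)^{2} + \frac{1}{2 \cdot 14}\right) - 2054 = \left(\left(-37\right)^{2} + \frac{1}{2} \cdot \frac{1}{14}\right) - 2054 = \left(1369 + \frac{1}{28}\right) - 2054 = \frac{38333}{28} - 2054 = - \frac{19179}{28}$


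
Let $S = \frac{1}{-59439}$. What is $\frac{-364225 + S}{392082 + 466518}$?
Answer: $- \frac{2706146222}{6379290675} \approx -0.42421$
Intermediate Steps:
$S = - \frac{1}{59439} \approx -1.6824 \cdot 10^{-5}$
$\frac{-364225 + S}{392082 + 466518} = \frac{-364225 - \frac{1}{59439}}{392082 + 466518} = - \frac{21649169776}{59439 \cdot 858600} = \left(- \frac{21649169776}{59439}\right) \frac{1}{858600} = - \frac{2706146222}{6379290675}$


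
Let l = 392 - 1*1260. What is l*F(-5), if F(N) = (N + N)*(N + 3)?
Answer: -17360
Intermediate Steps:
l = -868 (l = 392 - 1260 = -868)
F(N) = 2*N*(3 + N) (F(N) = (2*N)*(3 + N) = 2*N*(3 + N))
l*F(-5) = -1736*(-5)*(3 - 5) = -1736*(-5)*(-2) = -868*20 = -17360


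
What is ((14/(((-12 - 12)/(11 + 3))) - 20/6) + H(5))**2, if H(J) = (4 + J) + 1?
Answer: 9/4 ≈ 2.2500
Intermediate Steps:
H(J) = 5 + J
((14/(((-12 - 12)/(11 + 3))) - 20/6) + H(5))**2 = ((14/(((-12 - 12)/(11 + 3))) - 20/6) + (5 + 5))**2 = ((14/((-24/14)) - 20*1/6) + 10)**2 = ((14/((-24*1/14)) - 10/3) + 10)**2 = ((14/(-12/7) - 10/3) + 10)**2 = ((14*(-7/12) - 10/3) + 10)**2 = ((-49/6 - 10/3) + 10)**2 = (-23/2 + 10)**2 = (-3/2)**2 = 9/4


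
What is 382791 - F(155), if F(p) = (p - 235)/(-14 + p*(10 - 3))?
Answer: 409969241/1071 ≈ 3.8279e+5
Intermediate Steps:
F(p) = (-235 + p)/(-14 + 7*p) (F(p) = (-235 + p)/(-14 + p*7) = (-235 + p)/(-14 + 7*p))
382791 - F(155) = 382791 - (-235 + 155)/(7*(-2 + 155)) = 382791 - (-80)/(7*153) = 382791 - 1*(-80/1071) = 382791 + 80/1071 = 409969241/1071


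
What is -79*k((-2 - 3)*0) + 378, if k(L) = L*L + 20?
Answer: -1202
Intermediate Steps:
k(L) = 20 + L**2 (k(L) = L**2 + 20 = 20 + L**2)
-79*k((-2 - 3)*0) + 378 = -79*(20 + ((-2 - 3)*0)**2) + 378 = -79*(20 + (-5*0)**2) + 378 = -79*(20 + 0**2) + 378 = -79*(20 + 0) + 378 = -79*20 + 378 = -1580 + 378 = -1202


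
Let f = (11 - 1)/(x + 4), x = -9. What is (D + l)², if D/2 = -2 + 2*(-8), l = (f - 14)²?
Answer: 48400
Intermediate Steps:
f = -2 (f = (11 - 1)/(-9 + 4) = 10/(-5) = 10*(-⅕) = -2)
l = 256 (l = (-2 - 14)² = (-16)² = 256)
D = -36 (D = 2*(-2 + 2*(-8)) = 2*(-2 - 16) = 2*(-18) = -36)
(D + l)² = (-36 + 256)² = 220² = 48400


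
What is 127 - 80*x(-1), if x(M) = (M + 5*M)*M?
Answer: -353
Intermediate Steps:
x(M) = 6*M² (x(M) = (6*M)*M = 6*M²)
127 - 80*x(-1) = 127 - 480*(-1)² = 127 - 480 = -353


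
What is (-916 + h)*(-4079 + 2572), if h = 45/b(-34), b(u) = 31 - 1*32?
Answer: 1448227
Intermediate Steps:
b(u) = -1 (b(u) = 31 - 32 = -1)
h = -45 (h = 45/(-1) = 45*(-1) = -45)
(-916 + h)*(-4079 + 2572) = (-916 - 45)*(-4079 + 2572) = -961*(-1507) = 1448227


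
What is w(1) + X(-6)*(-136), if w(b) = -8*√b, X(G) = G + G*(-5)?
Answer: -3272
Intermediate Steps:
X(G) = -4*G (X(G) = G - 5*G = -4*G)
w(1) + X(-6)*(-136) = -8*√1 - 4*(-6)*(-136) = -8*1 + 24*(-136) = -8 - 3264 = -3272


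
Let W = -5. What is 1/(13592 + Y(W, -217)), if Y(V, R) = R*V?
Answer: 1/14677 ≈ 6.8134e-5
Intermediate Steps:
1/(13592 + Y(W, -217)) = 1/(13592 - 217*(-5)) = 1/(13592 + 1085) = 1/14677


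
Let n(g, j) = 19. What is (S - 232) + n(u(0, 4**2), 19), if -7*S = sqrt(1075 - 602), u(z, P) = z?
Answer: -213 - sqrt(473)/7 ≈ -216.11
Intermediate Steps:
S = -sqrt(473)/7 (S = -sqrt(1075 - 602)/7 = -sqrt(473)/7 ≈ -3.1069)
(S - 232) + n(u(0, 4**2), 19) = (-sqrt(473)/7 - 232) + 19 = (-232 - sqrt(473)/7) + 19 = -213 - sqrt(473)/7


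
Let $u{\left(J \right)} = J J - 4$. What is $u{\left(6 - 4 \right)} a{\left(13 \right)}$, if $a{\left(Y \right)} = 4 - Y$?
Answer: $0$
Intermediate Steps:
$u{\left(J \right)} = -4 + J^{2}$ ($u{\left(J \right)} = J^{2} - 4 = -4 + J^{2}$)
$u{\left(6 - 4 \right)} a{\left(13 \right)} = \left(-4 + \left(6 - 4\right)^{2}\right) \left(4 - 13\right) = \left(-4 + 2^{2}\right) \left(-9\right) = \left(-4 + 4\right) \left(-9\right) = 0 \left(-9\right) = 0$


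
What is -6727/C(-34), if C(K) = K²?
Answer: -6727/1156 ≈ -5.8192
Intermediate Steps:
-6727/C(-34) = -6727/((-34)²) = -6727/1156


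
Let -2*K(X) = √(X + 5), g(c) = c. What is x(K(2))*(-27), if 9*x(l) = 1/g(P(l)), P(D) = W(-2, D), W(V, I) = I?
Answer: 6*√7/7 ≈ 2.2678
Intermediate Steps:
P(D) = D
K(X) = -√(5 + X)/2 (K(X) = -√(X + 5)/2 = -√(5 + X)/2)
x(l) = 1/(9*l)
x(K(2))*(-27) = (1/(9*((-√(5 + 2)/2))))*(-27) = (1/(9*((-√7/2))))*(-27) = ((-2*√7/7)/9)*(-27) = -2*√7/63*(-27) = 6*√7/7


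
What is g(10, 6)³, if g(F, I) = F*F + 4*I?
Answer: 1906624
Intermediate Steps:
g(F, I) = F² + 4*I
g(10, 6)³ = (10² + 4*6)³ = (100 + 24)³ = 124³ = 1906624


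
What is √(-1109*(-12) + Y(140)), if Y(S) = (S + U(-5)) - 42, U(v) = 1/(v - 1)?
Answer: √482610/6 ≈ 115.78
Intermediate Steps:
U(v) = 1/(-1 + v)
Y(S) = -253/6 + S (Y(S) = (S + 1/(-1 - 5)) - 42 = (S + 1/(-6)) - 42 = (S - ⅙) - 42 = (-⅙ + S) - 42 = -253/6 + S)
√(-1109*(-12) + Y(140)) = √(-1109*(-12) + (-253/6 + 140)) = √(13308 + 587/6) = √(80435/6) = √482610/6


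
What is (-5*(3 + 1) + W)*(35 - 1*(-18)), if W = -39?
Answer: -3127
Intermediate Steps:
(-5*(3 + 1) + W)*(35 - 1*(-18)) = (-5*(3 + 1) - 39)*(35 - 1*(-18)) = (-5*4 - 39)*(35 + 18) = (-20 - 39)*53 = -59*53 = -3127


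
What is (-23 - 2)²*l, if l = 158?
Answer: 98750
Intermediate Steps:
(-23 - 2)²*l = (-23 - 2)²*158 = (-25)²*158 = 625*158 = 98750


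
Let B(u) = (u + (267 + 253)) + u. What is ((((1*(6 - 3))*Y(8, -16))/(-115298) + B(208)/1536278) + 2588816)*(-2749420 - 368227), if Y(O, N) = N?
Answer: -357404254698822659130868/44282445211 ≈ -8.0710e+12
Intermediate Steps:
B(u) = 520 + 2*u (B(u) = (u + 520) + u = (520 + u) + u = 520 + 2*u)
((((1*(6 - 3))*Y(8, -16))/(-115298) + B(208)/1536278) + 2588816)*(-2749420 - 368227) = ((((1*(6 - 3))*(-16))/(-115298) + (520 + 2*208)/1536278) + 2588816)*(-2749420 - 368227) = ((((1*3)*(-16))*(-1/115298) + (520 + 416)*(1/1536278)) + 2588816)*(-3117647) = (((3*(-16))*(-1/115298) + 936*(1/1536278)) + 2588816)*(-3117647) = ((-48*(-1/115298) + 468/768139) + 2588816)*(-3117647) = ((24/57649 + 468/768139) + 2588816)*(-3117647) = (45415068/44282445211 + 2588816)*(-3117647) = (114639102726775244/44282445211)*(-3117647) = -357404254698822659130868/44282445211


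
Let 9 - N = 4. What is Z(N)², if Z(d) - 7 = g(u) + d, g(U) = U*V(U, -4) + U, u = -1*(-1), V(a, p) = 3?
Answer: 256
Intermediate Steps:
N = 5 (N = 9 - 1*4 = 9 - 4 = 5)
u = 1
g(U) = 4*U (g(U) = U*3 + U = 3*U + U = 4*U)
Z(d) = 11 + d (Z(d) = 7 + (4*1 + d) = 7 + (4 + d) = 11 + d)
Z(N)² = (11 + 5)² = 16² = 256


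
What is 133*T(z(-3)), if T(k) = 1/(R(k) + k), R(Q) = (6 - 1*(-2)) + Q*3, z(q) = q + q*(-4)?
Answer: 133/44 ≈ 3.0227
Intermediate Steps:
z(q) = -3*q (z(q) = q - 4*q = -3*q)
R(Q) = 8 + 3*Q (R(Q) = (6 + 2) + 3*Q = 8 + 3*Q)
T(k) = 1/(8 + 4*k) (T(k) = 1/((8 + 3*k) + k) = 1/(8 + 4*k))
133*T(z(-3)) = 133*(1/(4*(2 - 3*(-3)))) = 133*(1/(4*(2 + 9))) = 133*((¼)/11) = 133*((¼)*(1/11)) = 133*(1/44) = 133/44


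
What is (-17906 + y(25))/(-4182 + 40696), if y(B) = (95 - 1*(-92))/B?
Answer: -447463/912850 ≈ -0.49018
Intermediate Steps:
y(B) = 187/B (y(B) = (95 + 92)/B = 187/B)
(-17906 + y(25))/(-4182 + 40696) = (-17906 + 187/25)/(-4182 + 40696) = (-17906 + 187*(1/25))/36514 = (-17906 + 187/25)*(1/36514) = -447463/25*1/36514 = -447463/912850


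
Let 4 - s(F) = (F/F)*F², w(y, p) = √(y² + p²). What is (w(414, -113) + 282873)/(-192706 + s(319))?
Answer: -282873/294463 - √184165/294463 ≈ -0.96210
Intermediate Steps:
w(y, p) = √(p² + y²)
s(F) = 4 - F² (s(F) = 4 - F/F*F² = 4 - F²)
(w(414, -113) + 282873)/(-192706 + s(319)) = (√((-113)² + 414²) + 282873)/(-192706 + (4 - 1*319²)) = (√(12769 + 171396) + 282873)/(-192706 + (4 - 1*101761)) = (√184165 + 282873)/(-192706 + (4 - 101761)) = (282873 + √184165)/(-192706 - 101757) = (282873 + √184165)/(-294463) = (282873 + √184165)*(-1/294463) = -282873/294463 - √184165/294463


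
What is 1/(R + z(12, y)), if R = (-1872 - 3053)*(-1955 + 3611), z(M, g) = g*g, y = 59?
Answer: -1/8152319 ≈ -1.2266e-7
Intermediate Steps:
z(M, g) = g²
R = -8155800 (R = -4925*1656 = -8155800)
1/(R + z(12, y)) = 1/(-8155800 + 59²) = 1/(-8155800 + 3481) = 1/(-8152319) = -1/8152319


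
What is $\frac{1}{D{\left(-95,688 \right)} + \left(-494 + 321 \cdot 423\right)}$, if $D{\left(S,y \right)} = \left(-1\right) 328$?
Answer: $\frac{1}{134961} \approx 7.4095 \cdot 10^{-6}$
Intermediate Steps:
$D{\left(S,y \right)} = -328$
$\frac{1}{D{\left(-95,688 \right)} + \left(-494 + 321 \cdot 423\right)} = \frac{1}{-328 + \left(-494 + 321 \cdot 423\right)} = \frac{1}{-328 + \left(-494 + 135783\right)} = \frac{1}{-328 + 135289} = \frac{1}{134961}$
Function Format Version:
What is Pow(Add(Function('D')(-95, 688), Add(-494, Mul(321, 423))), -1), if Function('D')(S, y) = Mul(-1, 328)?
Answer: Rational(1, 134961) ≈ 7.4095e-6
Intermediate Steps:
Function('D')(S, y) = -328
Pow(Add(Function('D')(-95, 688), Add(-494, Mul(321, 423))), -1) = Pow(Add(-328, Add(-494, Mul(321, 423))), -1) = Pow(Add(-328, Add(-494, 135783)), -1) = Pow(Add(-328, 135289), -1) = Pow(134961, -1) = Rational(1, 134961)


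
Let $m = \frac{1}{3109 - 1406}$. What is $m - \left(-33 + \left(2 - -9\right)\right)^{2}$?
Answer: $- \frac{824251}{1703} \approx -484.0$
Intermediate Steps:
$m = \frac{1}{1703} \approx 0.0005872$
$m - \left(-33 + \left(2 - -9\right)\right)^{2} = \frac{1}{1703} - \left(-33 + \left(2 - -9\right)\right)^{2} = \frac{1}{1703} - \left(-33 + \left(2 + 9\right)\right)^{2} = \frac{1}{1703} - \left(-33 + 11\right)^{2} = \frac{1}{1703} - \left(-22\right)^{2} = \frac{1}{1703} - 484 = - \frac{824251}{1703}$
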